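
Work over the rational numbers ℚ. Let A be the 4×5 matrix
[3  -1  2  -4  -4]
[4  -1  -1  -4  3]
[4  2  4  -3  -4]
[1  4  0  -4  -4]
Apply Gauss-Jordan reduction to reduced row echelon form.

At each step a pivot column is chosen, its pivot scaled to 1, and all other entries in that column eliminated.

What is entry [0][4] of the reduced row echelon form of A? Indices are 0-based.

M[0][4] = 148/81

pivot(0,0)=3: scale R0 → (1, -1/3, 2/3, -4/3, -4/3)
  clear (1,0): R1 −= (4)R0 → (0, 1/3, -11/3, 4/3, 25/3)
  clear (2,0): R2 −= (4)R0 → (0, 10/3, 4/3, 7/3, 4/3)
  clear (3,0): R3 −= (1)R0 → (0, 13/3, -2/3, -8/3, -8/3)
pivot(1,1)=1/3: scale R1 → (0, 1, -11, 4, 25)
  clear (0,1): R0 −= (-1/3)R1 → (1, 0, -3, 0, 7)
  clear (2,1): R2 −= (10/3)R1 → (0, 0, 38, -11, -82)
  clear (3,1): R3 −= (13/3)R1 → (0, 0, 47, -20, -111)
pivot(2,2)=38: scale R2 → (0, 0, 1, -11/38, -41/19)
  clear (0,2): R0 −= (-3)R2 → (1, 0, 0, -33/38, 10/19)
  clear (1,2): R1 −= (-11)R2 → (0, 1, 0, 31/38, 24/19)
  clear (3,2): R3 −= (47)R2 → (0, 0, 0, -243/38, -182/19)
pivot(3,3)=-243/38: scale R3 → (0, 0, 0, 1, 364/243)
  clear (0,3): R0 −= (-33/38)R3 → (1, 0, 0, 0, 148/81)
  clear (1,3): R1 −= (31/38)R3 → (0, 1, 0, 0, 10/243)
  clear (2,3): R2 −= (-11/38)R3 → (0, 0, 1, 0, -419/243)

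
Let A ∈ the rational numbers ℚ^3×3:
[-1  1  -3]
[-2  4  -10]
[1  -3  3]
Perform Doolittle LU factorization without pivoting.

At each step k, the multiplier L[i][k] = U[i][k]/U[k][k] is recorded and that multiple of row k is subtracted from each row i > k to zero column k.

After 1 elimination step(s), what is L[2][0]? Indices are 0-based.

k=0: U[0][0]=-1
  eliminate (1,0): mult=2, new row 1: (0, 2, -4); set L[1][0]=2
  eliminate (2,0): mult=-1, new row 2: (0, -2, 0); set L[2][0]=-1

L[2][0] = -1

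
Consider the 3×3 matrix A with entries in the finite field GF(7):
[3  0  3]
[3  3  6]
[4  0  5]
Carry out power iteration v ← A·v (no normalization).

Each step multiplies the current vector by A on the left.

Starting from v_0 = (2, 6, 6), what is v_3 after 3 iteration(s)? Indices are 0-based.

v_0 = (2, 6, 6).
v_1 = A·v_0 = (3, 4, 3).
v_2 = A·v_1 = (4, 4, 6).
v_3 = A·v_2 = (2, 4, 4).

v_3 = (2, 4, 4)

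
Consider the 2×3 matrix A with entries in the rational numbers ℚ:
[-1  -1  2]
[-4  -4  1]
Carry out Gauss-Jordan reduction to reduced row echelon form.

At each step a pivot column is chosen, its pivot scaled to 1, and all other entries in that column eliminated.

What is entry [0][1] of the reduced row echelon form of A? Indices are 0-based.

M[0][1] = 1

pivot(0,0)=-1: scale R0 → (1, 1, -2)
  clear (1,0): R1 −= (-4)R0 → (0, 0, -7)
col 1: no nonzero at/below row 1; advance.
pivot(1,2)=-7: scale R1 → (0, 0, 1)
  clear (0,2): R0 −= (-2)R1 → (1, 1, 0)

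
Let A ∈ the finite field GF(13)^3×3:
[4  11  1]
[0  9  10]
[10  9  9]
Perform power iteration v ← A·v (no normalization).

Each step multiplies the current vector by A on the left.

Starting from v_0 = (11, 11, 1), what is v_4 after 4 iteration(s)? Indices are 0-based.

v_0 = (11, 11, 1).
v_1 = A·v_0 = (10, 5, 10).
v_2 = A·v_1 = (1, 2, 1).
v_3 = A·v_2 = (1, 2, 11).
v_4 = A·v_3 = (11, 11, 10).

v_4 = (11, 11, 10)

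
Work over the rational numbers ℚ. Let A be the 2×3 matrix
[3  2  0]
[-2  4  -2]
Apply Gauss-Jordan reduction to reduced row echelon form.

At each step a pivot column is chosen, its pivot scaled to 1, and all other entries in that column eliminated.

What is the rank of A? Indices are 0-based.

rank = 2

step 1: normalize row 0 (÷3) = (1, 2/3, 0)
  row 1: subtract -2×row0 = (0, 16/3, -2)
step 2: normalize row 1 (÷16/3) = (0, 1, -3/8)
  row 0: subtract 2/3×row1 = (1, 0, 1/4)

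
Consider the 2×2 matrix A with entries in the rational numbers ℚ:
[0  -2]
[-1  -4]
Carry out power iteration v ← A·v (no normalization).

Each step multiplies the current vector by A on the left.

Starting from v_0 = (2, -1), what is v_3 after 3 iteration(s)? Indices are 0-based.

v_0 = (2, -1).
v_1 = A·v_0 = (2, 2).
v_2 = A·v_1 = (-4, -10).
v_3 = A·v_2 = (20, 44).

v_3 = (20, 44)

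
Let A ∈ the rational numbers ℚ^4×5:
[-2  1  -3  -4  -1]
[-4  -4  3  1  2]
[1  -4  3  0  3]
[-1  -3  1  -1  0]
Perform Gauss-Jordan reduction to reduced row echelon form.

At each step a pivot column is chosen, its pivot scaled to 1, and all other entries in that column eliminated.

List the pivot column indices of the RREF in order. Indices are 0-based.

pivot columns: 0, 1, 2, 3

pivot(0,0)=-2: scale R0 → (1, -1/2, 3/2, 2, 1/2)
  clear (1,0): R1 −= (-4)R0 → (0, -6, 9, 9, 4)
  clear (2,0): R2 −= (1)R0 → (0, -7/2, 3/2, -2, 5/2)
  clear (3,0): R3 −= (-1)R0 → (0, -7/2, 5/2, 1, 1/2)
pivot(1,1)=-6: scale R1 → (0, 1, -3/2, -3/2, -2/3)
  clear (0,1): R0 −= (-1/2)R1 → (1, 0, 3/4, 5/4, 1/6)
  clear (2,1): R2 −= (-7/2)R1 → (0, 0, -15/4, -29/4, 1/6)
  clear (3,1): R3 −= (-7/2)R1 → (0, 0, -11/4, -17/4, -11/6)
pivot(2,2)=-15/4: scale R2 → (0, 0, 1, 29/15, -2/45)
  clear (0,2): R0 −= (3/4)R2 → (1, 0, 0, -1/5, 1/5)
  clear (1,2): R1 −= (-3/2)R2 → (0, 1, 0, 7/5, -11/15)
  clear (3,2): R3 −= (-11/4)R2 → (0, 0, 0, 16/15, -88/45)
pivot(3,3)=16/15: scale R3 → (0, 0, 0, 1, -11/6)
  clear (0,3): R0 −= (-1/5)R3 → (1, 0, 0, 0, -1/6)
  clear (1,3): R1 −= (7/5)R3 → (0, 1, 0, 0, 11/6)
  clear (2,3): R2 −= (29/15)R3 → (0, 0, 1, 0, 7/2)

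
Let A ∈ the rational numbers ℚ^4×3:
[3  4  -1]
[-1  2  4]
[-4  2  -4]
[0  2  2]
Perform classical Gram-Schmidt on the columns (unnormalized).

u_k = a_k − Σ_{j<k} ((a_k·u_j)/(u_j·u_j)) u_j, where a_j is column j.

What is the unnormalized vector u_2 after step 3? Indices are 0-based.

Step 1: u_0 = a_0 = (3, -1, -4, 0).
Step 2: u_1 = a_1 − (1/13)·u_0 = (49/13, 27/13, 30/13, 2).
Step 3: u_2 = a_2 − (9/26)·u_0 − (-9/362)·u_1 = (-352/181, 796/181, -463/181, 371/181).

u_2 = (-352/181, 796/181, -463/181, 371/181)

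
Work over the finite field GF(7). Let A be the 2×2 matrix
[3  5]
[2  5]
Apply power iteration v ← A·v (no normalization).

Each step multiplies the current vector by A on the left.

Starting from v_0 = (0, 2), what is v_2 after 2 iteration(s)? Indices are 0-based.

v_2 = (3, 0)

v_0 = (0, 2).
v_1 = A·v_0 = (3, 3).
v_2 = A·v_1 = (3, 0).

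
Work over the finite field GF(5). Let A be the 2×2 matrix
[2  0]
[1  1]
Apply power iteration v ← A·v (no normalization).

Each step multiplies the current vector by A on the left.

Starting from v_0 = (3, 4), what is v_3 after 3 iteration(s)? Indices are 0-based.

v_0 = (3, 4).
v_1 = A·v_0 = (1, 2).
v_2 = A·v_1 = (2, 3).
v_3 = A·v_2 = (4, 0).

v_3 = (4, 0)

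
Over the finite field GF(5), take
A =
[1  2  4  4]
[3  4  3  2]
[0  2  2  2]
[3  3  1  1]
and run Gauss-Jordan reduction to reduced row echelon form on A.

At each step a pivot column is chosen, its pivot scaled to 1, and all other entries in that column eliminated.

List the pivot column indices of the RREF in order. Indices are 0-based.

step 1: normalize row 0 (÷1) = (1, 2, 4, 4)
  row 1: subtract 3×row0 = (0, 3, 1, 0)
  row 3: subtract 3×row0 = (0, 2, 4, 4)
step 2: normalize row 1 (÷3) = (0, 1, 2, 0)
  row 0: subtract 2×row1 = (1, 0, 0, 4)
  row 2: subtract 2×row1 = (0, 0, 3, 2)
  row 3: subtract 2×row1 = (0, 0, 0, 4)
step 3: normalize row 2 (÷3) = (0, 0, 1, 4)
  row 1: subtract 2×row2 = (0, 1, 0, 2)
step 4: normalize row 3 (÷4) = (0, 0, 0, 1)
  row 0: subtract 4×row3 = (1, 0, 0, 0)
  row 1: subtract 2×row3 = (0, 1, 0, 0)
  row 2: subtract 4×row3 = (0, 0, 1, 0)

pivot columns: 0, 1, 2, 3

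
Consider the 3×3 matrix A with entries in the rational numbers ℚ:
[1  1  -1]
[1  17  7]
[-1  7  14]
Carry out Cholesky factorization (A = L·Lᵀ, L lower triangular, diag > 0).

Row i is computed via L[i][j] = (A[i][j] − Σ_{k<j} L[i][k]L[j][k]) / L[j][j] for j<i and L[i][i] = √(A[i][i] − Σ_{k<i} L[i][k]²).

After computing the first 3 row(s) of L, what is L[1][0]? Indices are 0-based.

L[1][0] = 1

Step 1: L[0][0] = √(1) = 1.
  L[1][0] = (1) / L[0][0] = 1.
Step 2: L[1][1] = √(16) = 4.
  L[2][0] = (-1) / L[0][0] = -1.
  L[2][1] = (8) / L[1][1] = 2.
Step 3: L[2][2] = √(9) = 3.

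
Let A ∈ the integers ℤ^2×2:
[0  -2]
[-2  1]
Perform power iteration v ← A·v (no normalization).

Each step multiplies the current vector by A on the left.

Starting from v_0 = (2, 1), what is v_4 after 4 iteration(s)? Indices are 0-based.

v_4 = (22, -7)

v_0 = (2, 1).
v_1 = A·v_0 = (-2, -3).
v_2 = A·v_1 = (6, 1).
v_3 = A·v_2 = (-2, -11).
v_4 = A·v_3 = (22, -7).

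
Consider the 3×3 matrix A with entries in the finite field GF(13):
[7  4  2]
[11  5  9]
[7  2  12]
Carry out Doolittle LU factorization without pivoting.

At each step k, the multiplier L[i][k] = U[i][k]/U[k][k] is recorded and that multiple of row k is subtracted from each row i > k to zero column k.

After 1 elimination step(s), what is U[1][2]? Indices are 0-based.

U[1][2] = 4

k=0: U[0][0]=7
  eliminate (1,0): mult=9, new row 1: (0, 8, 4); set L[1][0]=9
  eliminate (2,0): mult=1, new row 2: (0, 11, 10); set L[2][0]=1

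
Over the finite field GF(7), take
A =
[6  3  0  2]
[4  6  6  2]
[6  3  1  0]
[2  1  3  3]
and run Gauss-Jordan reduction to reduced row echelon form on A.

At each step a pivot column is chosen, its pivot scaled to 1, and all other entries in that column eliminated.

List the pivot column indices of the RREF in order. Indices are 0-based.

[1] R0 /= 6  ⇒  (1, 4, 0, 5)
     R1 -= 4·R0  ⇒  (0, 4, 6, 3)
     R2 -= 6·R0  ⇒  (0, 0, 1, 5)
     R3 -= 2·R0  ⇒  (0, 0, 3, 0)
[2] R1 /= 4  ⇒  (0, 1, 5, 6)
     R0 -= 4·R1  ⇒  (1, 0, 1, 2)
[3] R2 /= 1  ⇒  (0, 0, 1, 5)
     R0 -= 1·R2  ⇒  (1, 0, 0, 4)
     R1 -= 5·R2  ⇒  (0, 1, 0, 2)
     R3 -= 3·R2  ⇒  (0, 0, 0, 6)
[4] R3 /= 6  ⇒  (0, 0, 0, 1)
     R0 -= 4·R3  ⇒  (1, 0, 0, 0)
     R1 -= 2·R3  ⇒  (0, 1, 0, 0)
     R2 -= 5·R3  ⇒  (0, 0, 1, 0)

pivot columns: 0, 1, 2, 3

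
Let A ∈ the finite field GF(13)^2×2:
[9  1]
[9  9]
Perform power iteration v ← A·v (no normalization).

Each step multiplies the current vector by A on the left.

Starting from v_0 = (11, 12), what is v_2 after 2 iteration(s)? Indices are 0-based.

v_2 = (10, 2)

v_0 = (11, 12).
v_1 = A·v_0 = (7, 12).
v_2 = A·v_1 = (10, 2).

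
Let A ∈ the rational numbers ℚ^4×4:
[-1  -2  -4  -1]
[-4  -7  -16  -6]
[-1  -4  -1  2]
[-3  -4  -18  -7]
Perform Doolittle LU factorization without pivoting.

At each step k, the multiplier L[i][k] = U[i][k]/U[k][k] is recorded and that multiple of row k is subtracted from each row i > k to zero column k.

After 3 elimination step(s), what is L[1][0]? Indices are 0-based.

k=0: U[0][0]=-1
  eliminate (1,0): mult=4, new row 1: (0, 1, 0, -2); set L[1][0]=4
  eliminate (2,0): mult=1, new row 2: (0, -2, 3, 3); set L[2][0]=1
  eliminate (3,0): mult=3, new row 3: (0, 2, -6, -4); set L[3][0]=3
k=1: U[1][1]=1
  eliminate (2,1): mult=-2, new row 2: (0, 0, 3, -1); set L[2][1]=-2
  eliminate (3,1): mult=2, new row 3: (0, 0, -6, 0); set L[3][1]=2
k=2: U[2][2]=3
  eliminate (3,2): mult=-2, new row 3: (0, 0, 0, -2); set L[3][2]=-2

L[1][0] = 4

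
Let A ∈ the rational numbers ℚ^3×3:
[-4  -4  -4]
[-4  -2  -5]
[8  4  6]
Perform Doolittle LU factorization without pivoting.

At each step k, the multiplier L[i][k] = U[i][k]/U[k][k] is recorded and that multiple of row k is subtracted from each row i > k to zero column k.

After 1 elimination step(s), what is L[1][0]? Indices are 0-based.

L[1][0] = 1

Step 1: pivot at (0,0) is -4.
  row1 ← row1 − (1)·row0  ⇒  L[1][0]=1, U row1=(0, 2, -1)
  row2 ← row2 − (-2)·row0  ⇒  L[2][0]=-2, U row2=(0, -4, -2)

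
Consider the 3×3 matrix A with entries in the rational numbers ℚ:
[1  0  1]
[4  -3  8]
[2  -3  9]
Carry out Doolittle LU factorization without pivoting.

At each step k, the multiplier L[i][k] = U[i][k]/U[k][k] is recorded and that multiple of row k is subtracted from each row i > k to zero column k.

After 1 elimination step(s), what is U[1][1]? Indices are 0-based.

Step 1: pivot at (0,0) is 1.
  row1 ← row1 − (4)·row0  ⇒  L[1][0]=4, U row1=(0, -3, 4)
  row2 ← row2 − (2)·row0  ⇒  L[2][0]=2, U row2=(0, -3, 7)

U[1][1] = -3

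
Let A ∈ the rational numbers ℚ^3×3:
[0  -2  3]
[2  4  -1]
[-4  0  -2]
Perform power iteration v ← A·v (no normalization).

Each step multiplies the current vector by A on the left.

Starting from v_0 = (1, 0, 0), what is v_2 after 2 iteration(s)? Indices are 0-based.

v_0 = (1, 0, 0).
v_1 = A·v_0 = (0, 2, -4).
v_2 = A·v_1 = (-16, 12, 8).

v_2 = (-16, 12, 8)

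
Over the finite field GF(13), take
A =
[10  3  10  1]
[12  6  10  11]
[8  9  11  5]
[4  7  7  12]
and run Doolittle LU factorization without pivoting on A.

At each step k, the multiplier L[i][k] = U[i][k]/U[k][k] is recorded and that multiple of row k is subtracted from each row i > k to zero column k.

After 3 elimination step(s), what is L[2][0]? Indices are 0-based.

Step 1: pivot at (0,0) is 10.
  row1 ← row1 − (9)·row0  ⇒  L[1][0]=9, U row1=(0, 5, 11, 2)
  row2 ← row2 − (6)·row0  ⇒  L[2][0]=6, U row2=(0, 4, 3, 12)
  row3 ← row3 − (3)·row0  ⇒  L[3][0]=3, U row3=(0, 11, 3, 9)
Step 2: pivot at (1,1) is 5.
  row2 ← row2 − (6)·row1  ⇒  L[2][1]=6, U row2=(0, 0, 2, 0)
  row3 ← row3 − (10)·row1  ⇒  L[3][1]=10, U row3=(0, 0, 10, 2)
Step 3: pivot at (2,2) is 2.
  row3 ← row3 − (5)·row2  ⇒  L[3][2]=5, U row3=(0, 0, 0, 2)

L[2][0] = 6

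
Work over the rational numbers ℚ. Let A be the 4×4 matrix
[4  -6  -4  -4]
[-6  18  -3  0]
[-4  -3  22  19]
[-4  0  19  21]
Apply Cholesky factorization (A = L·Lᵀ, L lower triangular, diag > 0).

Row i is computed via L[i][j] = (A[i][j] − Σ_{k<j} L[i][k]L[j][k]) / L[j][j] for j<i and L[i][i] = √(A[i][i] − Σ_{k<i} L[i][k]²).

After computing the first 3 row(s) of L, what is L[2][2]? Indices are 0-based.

Step 1: L[0][0] = √(4) = 2.
  L[1][0] = (-6) / L[0][0] = -3.
Step 2: L[1][1] = √(9) = 3.
  L[2][0] = (-4) / L[0][0] = -2.
  L[2][1] = (-9) / L[1][1] = -3.
Step 3: L[2][2] = √(9) = 3.

L[2][2] = 3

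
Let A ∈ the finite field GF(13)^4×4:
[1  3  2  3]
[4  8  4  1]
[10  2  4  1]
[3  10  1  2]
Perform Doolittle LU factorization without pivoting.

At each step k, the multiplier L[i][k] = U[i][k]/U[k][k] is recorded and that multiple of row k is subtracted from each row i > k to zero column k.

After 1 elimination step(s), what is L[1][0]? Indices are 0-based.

[col 0] pivot 1
  R1 -= 4*R0 → (0, 9, 9, 2)  (L[1][0] := 4)
  R2 -= 10*R0 → (0, 11, 10, 10)  (L[2][0] := 10)
  R3 -= 3*R0 → (0, 1, 8, 6)  (L[3][0] := 3)

L[1][0] = 4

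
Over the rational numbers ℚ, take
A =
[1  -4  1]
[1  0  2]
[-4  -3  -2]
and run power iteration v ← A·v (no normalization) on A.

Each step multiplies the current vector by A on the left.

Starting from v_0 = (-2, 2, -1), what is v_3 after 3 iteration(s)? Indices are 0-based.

v_3 = (69, 105, -123)

v_0 = (-2, 2, -1).
v_1 = A·v_0 = (-11, -4, 4).
v_2 = A·v_1 = (9, -3, 48).
v_3 = A·v_2 = (69, 105, -123).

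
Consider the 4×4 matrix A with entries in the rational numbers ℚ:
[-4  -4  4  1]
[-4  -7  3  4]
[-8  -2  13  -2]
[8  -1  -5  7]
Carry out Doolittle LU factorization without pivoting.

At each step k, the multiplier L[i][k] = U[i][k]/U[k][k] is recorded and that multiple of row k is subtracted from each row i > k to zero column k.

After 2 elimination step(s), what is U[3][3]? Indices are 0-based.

U[3][3] = 0

Step 1: pivot at (0,0) is -4.
  row1 ← row1 − (1)·row0  ⇒  L[1][0]=1, U row1=(0, -3, -1, 3)
  row2 ← row2 − (2)·row0  ⇒  L[2][0]=2, U row2=(0, 6, 5, -4)
  row3 ← row3 − (-2)·row0  ⇒  L[3][0]=-2, U row3=(0, -9, 3, 9)
Step 2: pivot at (1,1) is -3.
  row2 ← row2 − (-2)·row1  ⇒  L[2][1]=-2, U row2=(0, 0, 3, 2)
  row3 ← row3 − (3)·row1  ⇒  L[3][1]=3, U row3=(0, 0, 6, 0)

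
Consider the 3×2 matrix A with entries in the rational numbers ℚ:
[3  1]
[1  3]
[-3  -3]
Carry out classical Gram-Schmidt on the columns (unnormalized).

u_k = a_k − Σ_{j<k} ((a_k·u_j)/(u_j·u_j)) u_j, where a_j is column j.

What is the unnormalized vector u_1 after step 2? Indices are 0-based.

u_1 = (-26/19, 42/19, -12/19)

Step 1: u_0 = a_0 = (3, 1, -3).
Step 2: u_1 = a_1 − (15/19)·u_0 = (-26/19, 42/19, -12/19).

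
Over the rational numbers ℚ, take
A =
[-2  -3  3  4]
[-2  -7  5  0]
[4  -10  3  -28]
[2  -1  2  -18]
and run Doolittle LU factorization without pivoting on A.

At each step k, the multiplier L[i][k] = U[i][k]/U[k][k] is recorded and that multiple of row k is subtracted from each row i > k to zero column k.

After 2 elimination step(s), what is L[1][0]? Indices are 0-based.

Step 1: pivot at (0,0) is -2.
  row1 ← row1 − (1)·row0  ⇒  L[1][0]=1, U row1=(0, -4, 2, -4)
  row2 ← row2 − (-2)·row0  ⇒  L[2][0]=-2, U row2=(0, -16, 9, -20)
  row3 ← row3 − (-1)·row0  ⇒  L[3][0]=-1, U row3=(0, -4, 5, -14)
Step 2: pivot at (1,1) is -4.
  row2 ← row2 − (4)·row1  ⇒  L[2][1]=4, U row2=(0, 0, 1, -4)
  row3 ← row3 − (1)·row1  ⇒  L[3][1]=1, U row3=(0, 0, 3, -10)

L[1][0] = 1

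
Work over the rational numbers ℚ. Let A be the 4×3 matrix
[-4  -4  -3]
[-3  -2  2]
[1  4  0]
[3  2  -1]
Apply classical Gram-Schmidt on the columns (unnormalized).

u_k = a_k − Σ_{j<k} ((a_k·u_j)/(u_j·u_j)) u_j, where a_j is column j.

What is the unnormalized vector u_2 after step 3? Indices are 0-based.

u_2 = (-120/47, 191/94, -48/47, -97/94)

Step 1: u_0 = a_0 = (-4, -3, 1, 3).
Step 2: u_1 = a_1 − (32/35)·u_0 = (-12/35, 26/35, 108/35, -26/35).
Step 3: u_2 = a_2 − (3/35)·u_0 − (57/188)·u_1 = (-120/47, 191/94, -48/47, -97/94).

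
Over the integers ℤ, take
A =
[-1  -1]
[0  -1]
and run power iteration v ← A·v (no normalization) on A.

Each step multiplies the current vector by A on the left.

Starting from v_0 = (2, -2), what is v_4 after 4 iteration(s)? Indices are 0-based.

v_4 = (-6, -2)

v_0 = (2, -2).
v_1 = A·v_0 = (0, 2).
v_2 = A·v_1 = (-2, -2).
v_3 = A·v_2 = (4, 2).
v_4 = A·v_3 = (-6, -2).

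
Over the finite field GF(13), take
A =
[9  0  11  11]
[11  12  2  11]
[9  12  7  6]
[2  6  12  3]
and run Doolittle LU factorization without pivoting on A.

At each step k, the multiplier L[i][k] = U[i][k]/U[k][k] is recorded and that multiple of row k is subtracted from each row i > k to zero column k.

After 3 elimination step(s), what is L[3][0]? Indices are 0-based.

k=0: U[0][0]=9
  eliminate (1,0): mult=7, new row 1: (0, 12, 3, 12); set L[1][0]=7
  eliminate (2,0): mult=1, new row 2: (0, 12, 9, 8); set L[2][0]=1
  eliminate (3,0): mult=6, new row 3: (0, 6, 11, 2); set L[3][0]=6
k=1: U[1][1]=12
  eliminate (2,1): mult=1, new row 2: (0, 0, 6, 9); set L[2][1]=1
  eliminate (3,1): mult=7, new row 3: (0, 0, 3, 9); set L[3][1]=7
k=2: U[2][2]=6
  eliminate (3,2): mult=7, new row 3: (0, 0, 0, 11); set L[3][2]=7

L[3][0] = 6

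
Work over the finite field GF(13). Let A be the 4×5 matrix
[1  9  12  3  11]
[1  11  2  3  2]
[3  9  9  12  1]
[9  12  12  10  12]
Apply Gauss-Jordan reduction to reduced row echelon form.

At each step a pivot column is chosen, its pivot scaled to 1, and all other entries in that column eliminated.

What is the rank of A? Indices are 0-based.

rank = 4

[1] R0 /= 1  ⇒  (1, 9, 12, 3, 11)
     R1 -= 1·R0  ⇒  (0, 2, 3, 0, 4)
     R2 -= 3·R0  ⇒  (0, 8, 12, 3, 7)
     R3 -= 9·R0  ⇒  (0, 9, 8, 9, 4)
[2] R1 /= 2  ⇒  (0, 1, 8, 0, 2)
     R0 -= 9·R1  ⇒  (1, 0, 5, 3, 6)
     R2 -= 8·R1  ⇒  (0, 0, 0, 3, 4)
     R3 -= 9·R1  ⇒  (0, 0, 1, 9, 12)
[3] R2 <-> R3
[3] R2 /= 1  ⇒  (0, 0, 1, 9, 12)
     R0 -= 5·R2  ⇒  (1, 0, 0, 10, 11)
     R1 -= 8·R2  ⇒  (0, 1, 0, 6, 10)
[4] R3 /= 3  ⇒  (0, 0, 0, 1, 10)
     R0 -= 10·R3  ⇒  (1, 0, 0, 0, 2)
     R1 -= 6·R3  ⇒  (0, 1, 0, 0, 2)
     R2 -= 9·R3  ⇒  (0, 0, 1, 0, 0)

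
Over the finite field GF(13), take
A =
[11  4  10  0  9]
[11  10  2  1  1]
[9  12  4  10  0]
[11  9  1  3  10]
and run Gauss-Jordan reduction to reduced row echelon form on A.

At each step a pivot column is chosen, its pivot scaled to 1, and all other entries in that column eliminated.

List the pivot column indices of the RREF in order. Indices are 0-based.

pivot columns: 0, 1, 2, 3

pivot(0,0)=11: scale R0 → (1, 11, 8, 0, 2)
  clear (1,0): R1 −= (11)R0 → (0, 6, 5, 1, 5)
  clear (2,0): R2 −= (9)R0 → (0, 4, 10, 10, 8)
  clear (3,0): R3 −= (11)R0 → (0, 5, 4, 3, 1)
pivot(1,1)=6: scale R1 → (0, 1, 3, 11, 3)
  clear (0,1): R0 −= (11)R1 → (1, 0, 1, 9, 8)
  clear (2,1): R2 −= (4)R1 → (0, 0, 11, 5, 9)
  clear (3,1): R3 −= (5)R1 → (0, 0, 2, 0, 12)
pivot(2,2)=11: scale R2 → (0, 0, 1, 4, 2)
  clear (0,2): R0 −= (1)R2 → (1, 0, 0, 5, 6)
  clear (1,2): R1 −= (3)R2 → (0, 1, 0, 12, 10)
  clear (3,2): R3 −= (2)R2 → (0, 0, 0, 5, 8)
pivot(3,3)=5: scale R3 → (0, 0, 0, 1, 12)
  clear (0,3): R0 −= (5)R3 → (1, 0, 0, 0, 11)
  clear (1,3): R1 −= (12)R3 → (0, 1, 0, 0, 9)
  clear (2,3): R2 −= (4)R3 → (0, 0, 1, 0, 6)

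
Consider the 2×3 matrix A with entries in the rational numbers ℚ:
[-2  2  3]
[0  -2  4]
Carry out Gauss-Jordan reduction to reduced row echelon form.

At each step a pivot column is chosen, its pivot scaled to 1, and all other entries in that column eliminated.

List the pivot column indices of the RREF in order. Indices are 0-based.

pivot columns: 0, 1

[1] R0 /= -2  ⇒  (1, -1, -3/2)
[2] R1 /= -2  ⇒  (0, 1, -2)
     R0 -= -1·R1  ⇒  (1, 0, -7/2)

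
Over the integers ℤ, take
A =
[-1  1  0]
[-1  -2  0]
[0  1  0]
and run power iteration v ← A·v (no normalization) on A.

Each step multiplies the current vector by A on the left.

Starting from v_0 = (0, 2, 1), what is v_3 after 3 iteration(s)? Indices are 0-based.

v_3 = (12, -6, 6)

v_0 = (0, 2, 1).
v_1 = A·v_0 = (2, -4, 2).
v_2 = A·v_1 = (-6, 6, -4).
v_3 = A·v_2 = (12, -6, 6).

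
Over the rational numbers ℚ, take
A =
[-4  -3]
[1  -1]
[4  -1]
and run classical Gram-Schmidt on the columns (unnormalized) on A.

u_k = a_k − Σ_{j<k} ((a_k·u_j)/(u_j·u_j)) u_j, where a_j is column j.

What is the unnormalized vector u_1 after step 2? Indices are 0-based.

u_1 = (-71/33, -40/33, -61/33)

Step 1: u_0 = a_0 = (-4, 1, 4).
Step 2: u_1 = a_1 − (7/33)·u_0 = (-71/33, -40/33, -61/33).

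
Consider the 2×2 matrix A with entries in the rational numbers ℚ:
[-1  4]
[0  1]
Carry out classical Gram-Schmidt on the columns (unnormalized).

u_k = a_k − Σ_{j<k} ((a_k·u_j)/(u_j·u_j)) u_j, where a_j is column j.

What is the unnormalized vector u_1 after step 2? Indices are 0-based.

Step 1: u_0 = a_0 = (-1, 0).
Step 2: u_1 = a_1 − (-4)·u_0 = (0, 1).

u_1 = (0, 1)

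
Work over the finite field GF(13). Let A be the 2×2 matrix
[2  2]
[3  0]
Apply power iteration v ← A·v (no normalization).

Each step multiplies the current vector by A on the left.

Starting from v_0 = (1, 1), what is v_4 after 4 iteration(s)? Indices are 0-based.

v_0 = (1, 1).
v_1 = A·v_0 = (4, 3).
v_2 = A·v_1 = (1, 12).
v_3 = A·v_2 = (0, 3).
v_4 = A·v_3 = (6, 0).

v_4 = (6, 0)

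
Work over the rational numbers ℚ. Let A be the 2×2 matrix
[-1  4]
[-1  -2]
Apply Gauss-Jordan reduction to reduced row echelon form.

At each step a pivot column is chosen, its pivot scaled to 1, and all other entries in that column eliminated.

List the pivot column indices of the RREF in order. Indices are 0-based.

[1] R0 /= -1  ⇒  (1, -4)
     R1 -= -1·R0  ⇒  (0, -6)
[2] R1 /= -6  ⇒  (0, 1)
     R0 -= -4·R1  ⇒  (1, 0)

pivot columns: 0, 1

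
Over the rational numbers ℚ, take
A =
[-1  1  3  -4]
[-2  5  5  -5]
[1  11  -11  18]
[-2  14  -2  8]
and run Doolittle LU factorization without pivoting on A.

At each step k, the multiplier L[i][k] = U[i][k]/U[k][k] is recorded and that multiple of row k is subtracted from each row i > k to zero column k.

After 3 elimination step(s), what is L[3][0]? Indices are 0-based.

L[3][0] = 2

k=0: U[0][0]=-1
  eliminate (1,0): mult=2, new row 1: (0, 3, -1, 3); set L[1][0]=2
  eliminate (2,0): mult=-1, new row 2: (0, 12, -8, 14); set L[2][0]=-1
  eliminate (3,0): mult=2, new row 3: (0, 12, -8, 16); set L[3][0]=2
k=1: U[1][1]=3
  eliminate (2,1): mult=4, new row 2: (0, 0, -4, 2); set L[2][1]=4
  eliminate (3,1): mult=4, new row 3: (0, 0, -4, 4); set L[3][1]=4
k=2: U[2][2]=-4
  eliminate (3,2): mult=1, new row 3: (0, 0, 0, 2); set L[3][2]=1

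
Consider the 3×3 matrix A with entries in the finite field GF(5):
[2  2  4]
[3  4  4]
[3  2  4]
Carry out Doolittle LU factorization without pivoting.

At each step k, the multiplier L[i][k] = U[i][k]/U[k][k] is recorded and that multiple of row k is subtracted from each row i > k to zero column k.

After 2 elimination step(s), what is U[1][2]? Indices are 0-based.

U[1][2] = 3

Step 1: pivot at (0,0) is 2.
  row1 ← row1 − (4)·row0  ⇒  L[1][0]=4, U row1=(0, 1, 3)
  row2 ← row2 − (4)·row0  ⇒  L[2][0]=4, U row2=(0, 4, 3)
Step 2: pivot at (1,1) is 1.
  row2 ← row2 − (4)·row1  ⇒  L[2][1]=4, U row2=(0, 0, 1)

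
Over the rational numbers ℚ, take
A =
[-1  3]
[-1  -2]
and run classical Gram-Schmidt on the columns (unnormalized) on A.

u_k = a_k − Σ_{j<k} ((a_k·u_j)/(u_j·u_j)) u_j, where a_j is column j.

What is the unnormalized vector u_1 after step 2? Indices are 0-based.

Step 1: u_0 = a_0 = (-1, -1).
Step 2: u_1 = a_1 − (-1/2)·u_0 = (5/2, -5/2).

u_1 = (5/2, -5/2)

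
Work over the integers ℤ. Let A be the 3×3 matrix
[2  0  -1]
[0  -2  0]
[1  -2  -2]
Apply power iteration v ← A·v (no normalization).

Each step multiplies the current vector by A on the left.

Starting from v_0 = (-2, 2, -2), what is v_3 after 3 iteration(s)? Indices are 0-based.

v_0 = (-2, 2, -2).
v_1 = A·v_0 = (-2, -4, -2).
v_2 = A·v_1 = (-2, 8, 10).
v_3 = A·v_2 = (-14, -16, -38).

v_3 = (-14, -16, -38)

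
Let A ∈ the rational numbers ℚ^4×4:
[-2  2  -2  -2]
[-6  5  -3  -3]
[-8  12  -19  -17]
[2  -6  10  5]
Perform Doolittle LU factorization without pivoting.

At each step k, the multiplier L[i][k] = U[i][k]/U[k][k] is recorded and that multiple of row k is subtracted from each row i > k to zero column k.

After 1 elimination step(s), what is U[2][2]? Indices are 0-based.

k=0: U[0][0]=-2
  eliminate (1,0): mult=3, new row 1: (0, -1, 3, 3); set L[1][0]=3
  eliminate (2,0): mult=4, new row 2: (0, 4, -11, -9); set L[2][0]=4
  eliminate (3,0): mult=-1, new row 3: (0, -4, 8, 3); set L[3][0]=-1

U[2][2] = -11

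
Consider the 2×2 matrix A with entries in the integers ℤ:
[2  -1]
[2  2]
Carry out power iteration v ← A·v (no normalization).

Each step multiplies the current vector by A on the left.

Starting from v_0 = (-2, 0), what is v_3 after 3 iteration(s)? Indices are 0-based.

v_3 = (8, -40)

v_0 = (-2, 0).
v_1 = A·v_0 = (-4, -4).
v_2 = A·v_1 = (-4, -16).
v_3 = A·v_2 = (8, -40).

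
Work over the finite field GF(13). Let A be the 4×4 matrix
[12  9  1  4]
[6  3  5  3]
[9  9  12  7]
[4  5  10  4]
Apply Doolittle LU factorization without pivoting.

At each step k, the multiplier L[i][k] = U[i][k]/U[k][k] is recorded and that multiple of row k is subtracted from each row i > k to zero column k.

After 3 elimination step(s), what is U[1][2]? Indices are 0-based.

Step 1: pivot at (0,0) is 12.
  row1 ← row1 − (7)·row0  ⇒  L[1][0]=7, U row1=(0, 5, 11, 1)
  row2 ← row2 − (4)·row0  ⇒  L[2][0]=4, U row2=(0, 12, 8, 4)
  row3 ← row3 − (9)·row0  ⇒  L[3][0]=9, U row3=(0, 2, 1, 7)
Step 2: pivot at (1,1) is 5.
  row2 ← row2 − (5)·row1  ⇒  L[2][1]=5, U row2=(0, 0, 5, 12)
  row3 ← row3 − (3)·row1  ⇒  L[3][1]=3, U row3=(0, 0, 7, 4)
Step 3: pivot at (2,2) is 5.
  row3 ← row3 − (4)·row2  ⇒  L[3][2]=4, U row3=(0, 0, 0, 8)

U[1][2] = 11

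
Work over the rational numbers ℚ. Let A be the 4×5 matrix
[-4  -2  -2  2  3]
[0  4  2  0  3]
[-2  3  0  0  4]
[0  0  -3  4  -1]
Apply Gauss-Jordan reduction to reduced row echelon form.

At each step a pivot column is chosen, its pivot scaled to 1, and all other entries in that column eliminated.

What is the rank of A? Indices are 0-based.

pivot(0,0)=-4: scale R0 → (1, 1/2, 1/2, -1/2, -3/4)
  clear (2,0): R2 −= (-2)R0 → (0, 4, 1, -1, 5/2)
pivot(1,1)=4: scale R1 → (0, 1, 1/2, 0, 3/4)
  clear (0,1): R0 −= (1/2)R1 → (1, 0, 1/4, -1/2, -9/8)
  clear (2,1): R2 −= (4)R1 → (0, 0, -1, -1, -1/2)
pivot(2,2)=-1: scale R2 → (0, 0, 1, 1, 1/2)
  clear (0,2): R0 −= (1/4)R2 → (1, 0, 0, -3/4, -5/4)
  clear (1,2): R1 −= (1/2)R2 → (0, 1, 0, -1/2, 1/2)
  clear (3,2): R3 −= (-3)R2 → (0, 0, 0, 7, 1/2)
pivot(3,3)=7: scale R3 → (0, 0, 0, 1, 1/14)
  clear (0,3): R0 −= (-3/4)R3 → (1, 0, 0, 0, -67/56)
  clear (1,3): R1 −= (-1/2)R3 → (0, 1, 0, 0, 15/28)
  clear (2,3): R2 −= (1)R3 → (0, 0, 1, 0, 3/7)

rank = 4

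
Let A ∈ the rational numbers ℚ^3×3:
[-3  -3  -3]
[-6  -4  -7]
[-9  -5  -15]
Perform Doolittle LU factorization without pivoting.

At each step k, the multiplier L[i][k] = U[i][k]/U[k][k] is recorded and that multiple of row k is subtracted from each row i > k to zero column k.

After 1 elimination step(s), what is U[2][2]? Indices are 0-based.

Step 1: pivot at (0,0) is -3.
  row1 ← row1 − (2)·row0  ⇒  L[1][0]=2, U row1=(0, 2, -1)
  row2 ← row2 − (3)·row0  ⇒  L[2][0]=3, U row2=(0, 4, -6)

U[2][2] = -6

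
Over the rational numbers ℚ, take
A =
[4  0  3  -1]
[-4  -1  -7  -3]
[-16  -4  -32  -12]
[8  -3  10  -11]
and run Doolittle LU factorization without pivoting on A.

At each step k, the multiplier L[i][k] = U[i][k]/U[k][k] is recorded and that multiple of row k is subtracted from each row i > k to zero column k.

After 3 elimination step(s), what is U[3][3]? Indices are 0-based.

U[3][3] = 3

k=0: U[0][0]=4
  eliminate (1,0): mult=-1, new row 1: (0, -1, -4, -4); set L[1][0]=-1
  eliminate (2,0): mult=-4, new row 2: (0, -4, -20, -16); set L[2][0]=-4
  eliminate (3,0): mult=2, new row 3: (0, -3, 4, -9); set L[3][0]=2
k=1: U[1][1]=-1
  eliminate (2,1): mult=4, new row 2: (0, 0, -4, 0); set L[2][1]=4
  eliminate (3,1): mult=3, new row 3: (0, 0, 16, 3); set L[3][1]=3
k=2: U[2][2]=-4
  eliminate (3,2): mult=-4, new row 3: (0, 0, 0, 3); set L[3][2]=-4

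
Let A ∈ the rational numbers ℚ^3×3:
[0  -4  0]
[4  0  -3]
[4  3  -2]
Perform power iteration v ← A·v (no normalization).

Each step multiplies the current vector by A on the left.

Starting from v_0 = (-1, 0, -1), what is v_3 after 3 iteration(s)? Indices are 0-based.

v_0 = (-1, 0, -1).
v_1 = A·v_0 = (0, -1, -2).
v_2 = A·v_1 = (4, 6, 1).
v_3 = A·v_2 = (-24, 13, 32).

v_3 = (-24, 13, 32)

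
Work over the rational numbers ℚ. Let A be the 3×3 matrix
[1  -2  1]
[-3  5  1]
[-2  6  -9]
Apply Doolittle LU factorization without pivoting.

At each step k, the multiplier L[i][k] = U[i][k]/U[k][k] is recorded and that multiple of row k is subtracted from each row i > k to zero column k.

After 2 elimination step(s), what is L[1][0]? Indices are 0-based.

Step 1: pivot at (0,0) is 1.
  row1 ← row1 − (-3)·row0  ⇒  L[1][0]=-3, U row1=(0, -1, 4)
  row2 ← row2 − (-2)·row0  ⇒  L[2][0]=-2, U row2=(0, 2, -7)
Step 2: pivot at (1,1) is -1.
  row2 ← row2 − (-2)·row1  ⇒  L[2][1]=-2, U row2=(0, 0, 1)

L[1][0] = -3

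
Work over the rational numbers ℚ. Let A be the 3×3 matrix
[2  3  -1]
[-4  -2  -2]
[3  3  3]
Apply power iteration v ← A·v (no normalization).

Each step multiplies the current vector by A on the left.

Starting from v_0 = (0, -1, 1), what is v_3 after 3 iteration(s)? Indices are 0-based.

v_3 = (44, 24, -12)

v_0 = (0, -1, 1).
v_1 = A·v_0 = (-4, 0, 0).
v_2 = A·v_1 = (-8, 16, -12).
v_3 = A·v_2 = (44, 24, -12).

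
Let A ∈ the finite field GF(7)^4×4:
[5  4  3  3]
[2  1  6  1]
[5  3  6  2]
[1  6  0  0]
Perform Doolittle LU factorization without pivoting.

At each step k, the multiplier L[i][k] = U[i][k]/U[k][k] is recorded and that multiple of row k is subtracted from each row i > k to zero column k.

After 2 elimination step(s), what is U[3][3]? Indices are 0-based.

Step 1: pivot at (0,0) is 5.
  row1 ← row1 − (6)·row0  ⇒  L[1][0]=6, U row1=(0, 5, 2, 4)
  row2 ← row2 − (1)·row0  ⇒  L[2][0]=1, U row2=(0, 6, 3, 6)
  row3 ← row3 − (3)·row0  ⇒  L[3][0]=3, U row3=(0, 1, 5, 5)
Step 2: pivot at (1,1) is 5.
  row2 ← row2 − (4)·row1  ⇒  L[2][1]=4, U row2=(0, 0, 2, 4)
  row3 ← row3 − (3)·row1  ⇒  L[3][1]=3, U row3=(0, 0, 6, 0)

U[3][3] = 0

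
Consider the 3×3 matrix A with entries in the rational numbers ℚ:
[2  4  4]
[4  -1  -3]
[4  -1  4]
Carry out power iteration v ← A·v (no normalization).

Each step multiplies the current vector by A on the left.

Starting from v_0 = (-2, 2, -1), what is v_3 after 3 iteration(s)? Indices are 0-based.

v_0 = (-2, 2, -1).
v_1 = A·v_0 = (0, -7, -14).
v_2 = A·v_1 = (-84, 49, -49).
v_3 = A·v_2 = (-168, -238, -581).

v_3 = (-168, -238, -581)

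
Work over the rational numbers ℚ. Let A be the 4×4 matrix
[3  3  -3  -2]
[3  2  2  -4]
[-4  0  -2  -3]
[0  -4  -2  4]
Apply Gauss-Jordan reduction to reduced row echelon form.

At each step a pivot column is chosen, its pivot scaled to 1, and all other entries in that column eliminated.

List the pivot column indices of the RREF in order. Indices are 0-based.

step 1: normalize row 0 (÷3) = (1, 1, -1, -2/3)
  row 1: subtract 3×row0 = (0, -1, 5, -2)
  row 2: subtract -4×row0 = (0, 4, -6, -17/3)
step 2: normalize row 1 (÷-1) = (0, 1, -5, 2)
  row 0: subtract 1×row1 = (1, 0, 4, -8/3)
  row 2: subtract 4×row1 = (0, 0, 14, -41/3)
  row 3: subtract -4×row1 = (0, 0, -22, 12)
step 3: normalize row 2 (÷14) = (0, 0, 1, -41/42)
  row 0: subtract 4×row2 = (1, 0, 0, 26/21)
  row 1: subtract -5×row2 = (0, 1, 0, -121/42)
  row 3: subtract -22×row2 = (0, 0, 0, -199/21)
step 4: normalize row 3 (÷-199/21) = (0, 0, 0, 1)
  row 0: subtract 26/21×row3 = (1, 0, 0, 0)
  row 1: subtract -121/42×row3 = (0, 1, 0, 0)
  row 2: subtract -41/42×row3 = (0, 0, 1, 0)

pivot columns: 0, 1, 2, 3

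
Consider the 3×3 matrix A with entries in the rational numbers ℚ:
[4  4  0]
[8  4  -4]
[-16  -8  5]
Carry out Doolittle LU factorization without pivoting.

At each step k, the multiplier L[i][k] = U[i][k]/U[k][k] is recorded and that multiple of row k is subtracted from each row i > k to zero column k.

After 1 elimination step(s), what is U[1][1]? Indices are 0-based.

U[1][1] = -4

Step 1: pivot at (0,0) is 4.
  row1 ← row1 − (2)·row0  ⇒  L[1][0]=2, U row1=(0, -4, -4)
  row2 ← row2 − (-4)·row0  ⇒  L[2][0]=-4, U row2=(0, 8, 5)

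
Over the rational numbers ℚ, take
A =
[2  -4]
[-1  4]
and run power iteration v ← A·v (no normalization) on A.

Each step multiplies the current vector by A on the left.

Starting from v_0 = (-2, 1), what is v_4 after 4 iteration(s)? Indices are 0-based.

v_0 = (-2, 1).
v_1 = A·v_0 = (-8, 6).
v_2 = A·v_1 = (-40, 32).
v_3 = A·v_2 = (-208, 168).
v_4 = A·v_3 = (-1088, 880).

v_4 = (-1088, 880)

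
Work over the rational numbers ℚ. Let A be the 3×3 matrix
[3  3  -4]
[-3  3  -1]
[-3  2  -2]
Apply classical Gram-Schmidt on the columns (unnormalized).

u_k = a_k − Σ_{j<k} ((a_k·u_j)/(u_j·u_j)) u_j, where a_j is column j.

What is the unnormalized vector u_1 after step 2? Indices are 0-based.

Step 1: u_0 = a_0 = (3, -3, -3).
Step 2: u_1 = a_1 − (-2/9)·u_0 = (11/3, 7/3, 4/3).

u_1 = (11/3, 7/3, 4/3)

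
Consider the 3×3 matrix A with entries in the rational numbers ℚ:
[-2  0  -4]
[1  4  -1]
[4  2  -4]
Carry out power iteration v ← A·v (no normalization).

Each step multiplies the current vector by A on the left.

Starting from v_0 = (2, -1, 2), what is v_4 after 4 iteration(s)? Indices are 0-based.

v_4 = (-1328, -236, -608)

v_0 = (2, -1, 2).
v_1 = A·v_0 = (-12, -4, -2).
v_2 = A·v_1 = (32, -26, -48).
v_3 = A·v_2 = (128, -24, 268).
v_4 = A·v_3 = (-1328, -236, -608).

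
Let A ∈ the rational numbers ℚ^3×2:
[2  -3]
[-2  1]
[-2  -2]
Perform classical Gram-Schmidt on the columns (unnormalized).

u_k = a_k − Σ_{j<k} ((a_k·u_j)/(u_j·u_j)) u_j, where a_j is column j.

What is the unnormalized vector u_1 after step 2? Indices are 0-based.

Step 1: u_0 = a_0 = (2, -2, -2).
Step 2: u_1 = a_1 − (-1/3)·u_0 = (-7/3, 1/3, -8/3).

u_1 = (-7/3, 1/3, -8/3)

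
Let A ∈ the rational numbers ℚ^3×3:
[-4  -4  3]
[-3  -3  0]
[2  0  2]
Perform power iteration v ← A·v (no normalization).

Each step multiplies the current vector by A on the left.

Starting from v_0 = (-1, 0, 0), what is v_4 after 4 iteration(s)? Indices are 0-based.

v_0 = (-1, 0, 0).
v_1 = A·v_0 = (4, 3, -2).
v_2 = A·v_1 = (-34, -21, 4).
v_3 = A·v_2 = (232, 165, -60).
v_4 = A·v_3 = (-1768, -1191, 344).

v_4 = (-1768, -1191, 344)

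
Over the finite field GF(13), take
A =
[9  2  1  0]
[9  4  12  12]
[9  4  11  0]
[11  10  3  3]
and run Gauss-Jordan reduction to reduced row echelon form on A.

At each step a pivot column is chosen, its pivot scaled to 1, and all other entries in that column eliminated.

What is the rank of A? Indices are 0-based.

[1] R0 /= 9  ⇒  (1, 6, 3, 0)
     R1 -= 9·R0  ⇒  (0, 2, 11, 12)
     R2 -= 9·R0  ⇒  (0, 2, 10, 0)
     R3 -= 11·R0  ⇒  (0, 9, 9, 3)
[2] R1 /= 2  ⇒  (0, 1, 12, 6)
     R0 -= 6·R1  ⇒  (1, 0, 9, 3)
     R2 -= 2·R1  ⇒  (0, 0, 12, 1)
     R3 -= 9·R1  ⇒  (0, 0, 5, 1)
[3] R2 /= 12  ⇒  (0, 0, 1, 12)
     R0 -= 9·R2  ⇒  (1, 0, 0, 12)
     R1 -= 12·R2  ⇒  (0, 1, 0, 5)
     R3 -= 5·R2  ⇒  (0, 0, 0, 6)
[4] R3 /= 6  ⇒  (0, 0, 0, 1)
     R0 -= 12·R3  ⇒  (1, 0, 0, 0)
     R1 -= 5·R3  ⇒  (0, 1, 0, 0)
     R2 -= 12·R3  ⇒  (0, 0, 1, 0)

rank = 4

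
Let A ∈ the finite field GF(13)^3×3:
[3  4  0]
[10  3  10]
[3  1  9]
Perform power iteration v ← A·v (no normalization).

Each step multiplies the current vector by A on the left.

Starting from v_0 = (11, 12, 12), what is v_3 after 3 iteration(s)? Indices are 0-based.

v_3 = (2, 4, 9)

v_0 = (11, 12, 12).
v_1 = A·v_0 = (3, 6, 10).
v_2 = A·v_1 = (7, 5, 1).
v_3 = A·v_2 = (2, 4, 9).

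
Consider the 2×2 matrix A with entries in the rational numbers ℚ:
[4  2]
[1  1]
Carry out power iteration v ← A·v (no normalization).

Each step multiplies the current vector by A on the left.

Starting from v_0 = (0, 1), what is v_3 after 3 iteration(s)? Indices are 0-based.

v_0 = (0, 1).
v_1 = A·v_0 = (2, 1).
v_2 = A·v_1 = (10, 3).
v_3 = A·v_2 = (46, 13).

v_3 = (46, 13)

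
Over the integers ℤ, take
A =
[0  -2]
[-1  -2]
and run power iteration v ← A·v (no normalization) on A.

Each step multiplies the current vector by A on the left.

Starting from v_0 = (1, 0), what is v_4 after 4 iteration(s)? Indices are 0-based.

v_4 = (12, 16)

v_0 = (1, 0).
v_1 = A·v_0 = (0, -1).
v_2 = A·v_1 = (2, 2).
v_3 = A·v_2 = (-4, -6).
v_4 = A·v_3 = (12, 16).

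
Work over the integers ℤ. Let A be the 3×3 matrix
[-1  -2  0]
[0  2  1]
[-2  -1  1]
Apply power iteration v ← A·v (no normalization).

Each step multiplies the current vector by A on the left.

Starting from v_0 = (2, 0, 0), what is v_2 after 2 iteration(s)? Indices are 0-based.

v_0 = (2, 0, 0).
v_1 = A·v_0 = (-2, 0, -4).
v_2 = A·v_1 = (2, -4, 0).

v_2 = (2, -4, 0)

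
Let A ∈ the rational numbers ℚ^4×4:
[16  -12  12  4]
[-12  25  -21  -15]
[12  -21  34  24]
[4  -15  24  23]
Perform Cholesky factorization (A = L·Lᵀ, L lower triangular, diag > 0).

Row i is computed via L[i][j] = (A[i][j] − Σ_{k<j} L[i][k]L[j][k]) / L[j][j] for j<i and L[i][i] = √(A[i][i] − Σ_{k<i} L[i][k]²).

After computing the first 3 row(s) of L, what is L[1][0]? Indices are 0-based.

Step 1: L[0][0] = √(16) = 4.
  L[1][0] = (-12) / L[0][0] = -3.
Step 2: L[1][1] = √(16) = 4.
  L[2][0] = (12) / L[0][0] = 3.
  L[2][1] = (-12) / L[1][1] = -3.
Step 3: L[2][2] = √(16) = 4.

L[1][0] = -3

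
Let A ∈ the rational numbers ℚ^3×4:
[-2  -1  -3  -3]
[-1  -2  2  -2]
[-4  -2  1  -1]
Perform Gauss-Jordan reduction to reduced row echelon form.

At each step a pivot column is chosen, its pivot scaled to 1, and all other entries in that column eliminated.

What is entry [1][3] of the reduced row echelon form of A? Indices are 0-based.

step 1: normalize row 0 (÷-2) = (1, 1/2, 3/2, 3/2)
  row 1: subtract -1×row0 = (0, -3/2, 7/2, -1/2)
  row 2: subtract -4×row0 = (0, 0, 7, 5)
step 2: normalize row 1 (÷-3/2) = (0, 1, -7/3, 1/3)
  row 0: subtract 1/2×row1 = (1, 0, 8/3, 4/3)
step 3: normalize row 2 (÷7) = (0, 0, 1, 5/7)
  row 0: subtract 8/3×row2 = (1, 0, 0, -4/7)
  row 1: subtract -7/3×row2 = (0, 1, 0, 2)

M[1][3] = 2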